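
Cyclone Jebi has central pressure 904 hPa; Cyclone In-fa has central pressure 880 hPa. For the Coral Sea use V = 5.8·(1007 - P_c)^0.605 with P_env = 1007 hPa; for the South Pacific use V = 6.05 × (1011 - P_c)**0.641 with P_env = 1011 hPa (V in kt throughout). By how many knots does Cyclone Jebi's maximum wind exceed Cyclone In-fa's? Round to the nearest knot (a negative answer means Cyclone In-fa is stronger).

-42 kt

Cyclone Jebi: ΔP = 103; V ≈ 5.8 × 103^0.605 ≈ 95.76 kt.
Cyclone In-fa: ΔP = 131; V ≈ 6.05 × 131^0.641 ≈ 137.70 kt.
Difference ≈ 95.76 − 137.70 = -41.94 → -42 kt.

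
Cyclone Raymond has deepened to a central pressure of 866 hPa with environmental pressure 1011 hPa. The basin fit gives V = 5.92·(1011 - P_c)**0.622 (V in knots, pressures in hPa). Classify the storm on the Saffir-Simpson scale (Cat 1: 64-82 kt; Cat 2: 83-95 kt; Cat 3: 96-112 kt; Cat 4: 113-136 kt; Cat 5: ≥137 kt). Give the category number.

4

ΔP = 1011 − 866 = 145 hPa.
V ≈ 5.92 × 145^0.622 = 5.92 × 22.10 ≈ 131 kt.
131 kt falls in the Category 4 band.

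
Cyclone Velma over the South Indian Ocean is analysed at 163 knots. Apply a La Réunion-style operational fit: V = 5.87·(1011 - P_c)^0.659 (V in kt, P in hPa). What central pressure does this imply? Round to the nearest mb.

856 mb

ΔP = (V / 5.87)^(1/0.659) = (163/5.87)^1.517.
163/5.87 = 27.768; 27.768^1.517 ≈ 155.07 mb.
P_c = 1011 − 155.07 = 855.93 ≈ 856 mb.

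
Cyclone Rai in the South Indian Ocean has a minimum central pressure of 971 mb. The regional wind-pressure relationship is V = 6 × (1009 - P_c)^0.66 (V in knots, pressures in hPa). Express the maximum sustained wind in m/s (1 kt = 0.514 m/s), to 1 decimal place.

ΔP = 1009 − 971 = 38 mb.
V ≈ 6 × 38^0.66 = 6 × 11.032 ≈ 66.192 kt.
66.192 × 0.514 ≈ 34.02 m/s → 34.0 m/s.

34.0 m/s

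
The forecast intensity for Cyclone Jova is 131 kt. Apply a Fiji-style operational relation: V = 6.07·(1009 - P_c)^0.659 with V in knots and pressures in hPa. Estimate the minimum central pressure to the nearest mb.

ΔP = (V / 6.07)^(1/0.659) = (131/6.07)^1.517.
131/6.07 = 21.582; 21.582^1.517 ≈ 105.78 mb.
P_c = 1009 − 105.78 = 903.22 ≈ 903 mb.

903 mb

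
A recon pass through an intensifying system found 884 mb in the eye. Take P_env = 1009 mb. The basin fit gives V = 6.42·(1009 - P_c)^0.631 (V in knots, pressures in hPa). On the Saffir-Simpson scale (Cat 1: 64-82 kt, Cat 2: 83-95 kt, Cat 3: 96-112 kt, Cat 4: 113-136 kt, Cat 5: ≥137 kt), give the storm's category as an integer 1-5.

ΔP = 1009 − 884 = 125 mb.
V ≈ 6.42 × 125^0.631 = 6.42 × 21.05 ≈ 135 kt.
135 kt falls in the Category 4 band.

4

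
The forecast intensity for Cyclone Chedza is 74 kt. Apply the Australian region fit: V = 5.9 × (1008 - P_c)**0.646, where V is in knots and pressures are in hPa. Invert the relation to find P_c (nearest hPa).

958 hPa

ΔP = (V / 5.9)^(1/0.646) = (74/5.9)^1.548.
74/5.9 = 12.542; 12.542^1.548 ≈ 50.15 hPa.
P_c = 1008 − 50.15 = 957.85 ≈ 958 hPa.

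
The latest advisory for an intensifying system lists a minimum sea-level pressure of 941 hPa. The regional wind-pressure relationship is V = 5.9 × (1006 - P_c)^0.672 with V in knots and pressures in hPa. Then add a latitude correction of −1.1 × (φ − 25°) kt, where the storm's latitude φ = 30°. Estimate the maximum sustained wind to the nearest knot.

92 kt

ΔP = 1006 − 941 = 65 hPa.
65^0.672 ≈ 16.530.
V ≈ 5.9 × 16.530 ≈ 97.5 kt.
Latitude correction: −1.1 × (30 − 25) = -5.5 kt.
Corrected V ≈ 92 kt → 92 kt.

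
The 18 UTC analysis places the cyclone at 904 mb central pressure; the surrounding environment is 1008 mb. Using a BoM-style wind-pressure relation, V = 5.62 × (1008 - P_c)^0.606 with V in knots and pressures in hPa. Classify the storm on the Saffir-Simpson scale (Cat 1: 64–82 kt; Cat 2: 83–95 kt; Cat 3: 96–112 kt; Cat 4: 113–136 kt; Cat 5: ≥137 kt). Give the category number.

ΔP = 1008 − 904 = 104 mb.
V ≈ 5.62 × 104^0.606 = 5.62 × 16.68 ≈ 94 kt.
94 kt falls in the Category 2 band.

2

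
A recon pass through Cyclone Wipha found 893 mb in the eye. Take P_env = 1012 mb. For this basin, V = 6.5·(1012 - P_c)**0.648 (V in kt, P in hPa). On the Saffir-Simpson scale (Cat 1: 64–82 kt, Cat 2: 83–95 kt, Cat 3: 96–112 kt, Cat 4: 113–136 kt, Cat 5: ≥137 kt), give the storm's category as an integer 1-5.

5

ΔP = 1012 − 893 = 119 mb.
V ≈ 6.5 × 119^0.648 = 6.5 × 22.13 ≈ 144 kt.
144 kt falls in the Category 5 band.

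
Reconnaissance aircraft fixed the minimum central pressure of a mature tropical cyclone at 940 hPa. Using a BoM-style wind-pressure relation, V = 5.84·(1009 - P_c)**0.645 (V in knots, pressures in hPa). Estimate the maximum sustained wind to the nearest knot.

90 kt

ΔP = 1009 − 940 = 69 hPa.
69^0.645 ≈ 15.348.
V ≈ 5.84 × 15.348 ≈ 89.6 kt.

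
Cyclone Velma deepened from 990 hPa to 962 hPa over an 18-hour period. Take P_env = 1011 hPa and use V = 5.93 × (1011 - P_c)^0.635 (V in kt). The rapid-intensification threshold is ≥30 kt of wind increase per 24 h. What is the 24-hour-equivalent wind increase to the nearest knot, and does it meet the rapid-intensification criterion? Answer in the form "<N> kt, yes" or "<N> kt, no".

39 kt, yes

V₁: ΔP = 21, V ≈ 5.93 × 21^0.635 ≈ 40.99 kt.
V₂: ΔP = 49, V ≈ 5.93 × 49^0.635 ≈ 70.20 kt.
ΔV over 18 h = 29.21 kt → 24 h equivalent = 29.21 × 24/18 ≈ 38.95 kt.
39 kt ≥ 30 kt ⇒ rapid intensification.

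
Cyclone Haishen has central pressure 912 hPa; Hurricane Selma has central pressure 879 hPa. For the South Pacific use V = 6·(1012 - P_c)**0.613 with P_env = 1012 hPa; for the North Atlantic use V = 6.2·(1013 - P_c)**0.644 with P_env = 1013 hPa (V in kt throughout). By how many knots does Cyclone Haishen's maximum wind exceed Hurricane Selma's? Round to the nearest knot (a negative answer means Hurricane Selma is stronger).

-44 kt

Cyclone Haishen: ΔP = 100; V ≈ 6 × 100^0.613 ≈ 100.96 kt.
Hurricane Selma: ΔP = 134; V ≈ 6.2 × 134^0.644 ≈ 145.29 kt.
Difference ≈ 100.96 − 145.29 = -44.33 → -44 kt.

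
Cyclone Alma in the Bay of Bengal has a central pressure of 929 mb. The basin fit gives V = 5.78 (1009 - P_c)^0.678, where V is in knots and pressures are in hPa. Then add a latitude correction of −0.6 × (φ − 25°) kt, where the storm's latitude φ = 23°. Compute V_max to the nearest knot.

114 kt

ΔP = 1009 − 929 = 80 mb.
80^0.678 ≈ 19.512.
V ≈ 5.78 × 19.512 ≈ 112.8 kt.
Latitude correction: −0.6 × (23 − 25) = 1.2 kt.
Corrected V ≈ 114 kt → 114 kt.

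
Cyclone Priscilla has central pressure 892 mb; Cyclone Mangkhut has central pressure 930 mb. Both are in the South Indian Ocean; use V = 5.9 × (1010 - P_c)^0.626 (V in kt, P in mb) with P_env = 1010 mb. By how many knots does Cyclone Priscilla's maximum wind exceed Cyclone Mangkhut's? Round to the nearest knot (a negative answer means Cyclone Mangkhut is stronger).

Cyclone Priscilla: ΔP = 118; V ≈ 5.9 × 118^0.626 ≈ 116.91 kt.
Cyclone Mangkhut: ΔP = 80; V ≈ 5.9 × 80^0.626 ≈ 91.66 kt.
Difference ≈ 116.91 − 91.66 = 25.25 → 25 kt.

25 kt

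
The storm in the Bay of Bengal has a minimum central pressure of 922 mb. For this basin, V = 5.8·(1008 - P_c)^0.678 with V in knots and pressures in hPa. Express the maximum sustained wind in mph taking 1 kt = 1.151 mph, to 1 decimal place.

136.8 mph

ΔP = 1008 − 922 = 86 mb.
V ≈ 5.8 × 86^0.678 = 5.8 × 20.492 ≈ 118.855 kt.
118.855 × 1.151 ≈ 136.80 mph → 136.8 mph.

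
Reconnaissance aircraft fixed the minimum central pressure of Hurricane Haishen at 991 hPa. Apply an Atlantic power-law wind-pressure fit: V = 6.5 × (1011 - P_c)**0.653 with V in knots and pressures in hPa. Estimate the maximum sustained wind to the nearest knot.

ΔP = 1011 − 991 = 20 hPa.
20^0.653 ≈ 7.072.
V ≈ 6.5 × 7.072 ≈ 46.0 kt.

46 kt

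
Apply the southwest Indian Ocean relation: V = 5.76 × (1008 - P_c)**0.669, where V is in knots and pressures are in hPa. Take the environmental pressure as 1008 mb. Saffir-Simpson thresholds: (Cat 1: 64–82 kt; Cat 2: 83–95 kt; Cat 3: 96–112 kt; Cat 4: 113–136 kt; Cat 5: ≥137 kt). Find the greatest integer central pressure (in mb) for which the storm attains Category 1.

Category 1 begins at V = 64 kt.
Required ΔP = (64/5.76)^(1/0.669) = 11.111^1.495 ≈ 36.57 mb.
P_c ≤ 1008 − 36.57 = 971.43, so the highest integer P_c is 971 mb.

971 mb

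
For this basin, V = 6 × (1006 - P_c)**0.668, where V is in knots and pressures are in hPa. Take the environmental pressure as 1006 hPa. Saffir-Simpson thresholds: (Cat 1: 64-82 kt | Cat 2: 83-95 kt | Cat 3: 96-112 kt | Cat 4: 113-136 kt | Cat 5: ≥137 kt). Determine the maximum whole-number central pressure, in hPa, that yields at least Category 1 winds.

Category 1 begins at V = 64 kt.
Required ΔP = (64/6)^(1/0.668) = 10.667^1.497 ≈ 34.59 hPa.
P_c ≤ 1006 − 34.59 = 971.41, so the highest integer P_c is 971 hPa.

971 hPa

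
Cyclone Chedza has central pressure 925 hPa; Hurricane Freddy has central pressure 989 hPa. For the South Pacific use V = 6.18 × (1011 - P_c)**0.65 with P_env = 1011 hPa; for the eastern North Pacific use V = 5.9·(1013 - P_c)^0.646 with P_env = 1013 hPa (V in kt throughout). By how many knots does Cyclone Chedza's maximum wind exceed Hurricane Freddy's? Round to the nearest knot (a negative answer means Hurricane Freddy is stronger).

Cyclone Chedza: ΔP = 86; V ≈ 6.18 × 86^0.65 ≈ 111.79 kt.
Hurricane Freddy: ΔP = 24; V ≈ 5.9 × 24^0.646 ≈ 45.97 kt.
Difference ≈ 111.79 − 45.97 = 65.82 → 66 kt.

66 kt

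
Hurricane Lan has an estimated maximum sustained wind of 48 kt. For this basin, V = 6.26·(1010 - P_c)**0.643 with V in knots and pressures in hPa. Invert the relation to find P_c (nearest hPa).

ΔP = (V / 6.26)^(1/0.643) = (48/6.26)^1.555.
48/6.26 = 7.668; 7.668^1.555 ≈ 23.76 hPa.
P_c = 1010 − 23.76 = 986.24 ≈ 986 hPa.

986 hPa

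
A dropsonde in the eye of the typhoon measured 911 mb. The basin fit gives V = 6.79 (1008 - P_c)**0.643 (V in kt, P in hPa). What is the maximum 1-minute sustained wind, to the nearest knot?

ΔP = 1008 − 911 = 97 mb.
97^0.643 ≈ 18.945.
V ≈ 6.79 × 18.945 ≈ 128.6 kt.

129 kt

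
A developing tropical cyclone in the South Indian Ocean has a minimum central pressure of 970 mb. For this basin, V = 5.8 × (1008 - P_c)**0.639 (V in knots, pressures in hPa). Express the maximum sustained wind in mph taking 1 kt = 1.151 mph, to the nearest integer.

68 mph

ΔP = 1008 − 970 = 38 mb.
V ≈ 5.8 × 38^0.639 = 5.8 × 10.221 ≈ 59.280 kt.
59.280 × 1.151 ≈ 68.23 mph → 68 mph.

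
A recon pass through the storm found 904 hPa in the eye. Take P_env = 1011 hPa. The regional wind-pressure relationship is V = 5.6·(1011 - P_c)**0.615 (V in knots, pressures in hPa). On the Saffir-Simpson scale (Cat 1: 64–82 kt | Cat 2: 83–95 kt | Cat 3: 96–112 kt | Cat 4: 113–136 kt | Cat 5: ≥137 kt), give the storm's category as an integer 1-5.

3

ΔP = 1011 − 904 = 107 hPa.
V ≈ 5.6 × 107^0.615 = 5.6 × 17.70 ≈ 99 kt.
99 kt falls in the Category 3 band.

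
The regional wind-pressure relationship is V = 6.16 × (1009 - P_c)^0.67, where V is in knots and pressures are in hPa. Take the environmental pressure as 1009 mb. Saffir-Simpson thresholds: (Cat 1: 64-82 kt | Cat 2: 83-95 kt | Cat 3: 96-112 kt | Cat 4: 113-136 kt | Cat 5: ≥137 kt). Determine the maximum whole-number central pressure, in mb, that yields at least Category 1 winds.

Category 1 begins at V = 64 kt.
Required ΔP = (64/6.16)^(1/0.67) = 10.390^1.493 ≈ 32.91 mb.
P_c ≤ 1009 − 32.91 = 976.09, so the highest integer P_c is 976 mb.

976 mb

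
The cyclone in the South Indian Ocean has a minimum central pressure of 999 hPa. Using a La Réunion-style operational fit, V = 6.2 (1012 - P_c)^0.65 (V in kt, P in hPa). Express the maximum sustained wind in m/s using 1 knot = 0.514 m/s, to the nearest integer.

17 m/s

ΔP = 1012 − 999 = 13 hPa.
V ≈ 6.2 × 13^0.65 = 6.2 × 5.297 ≈ 32.844 kt.
32.844 × 0.514 ≈ 16.88 m/s → 17 m/s.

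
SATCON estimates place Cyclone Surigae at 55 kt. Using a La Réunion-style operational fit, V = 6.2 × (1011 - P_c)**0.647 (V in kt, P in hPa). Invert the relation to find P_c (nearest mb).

ΔP = (V / 6.2)^(1/0.647) = (55/6.2)^1.546.
55/6.2 = 8.871; 8.871^1.546 ≈ 29.19 mb.
P_c = 1011 − 29.19 = 981.81 ≈ 982 mb.

982 mb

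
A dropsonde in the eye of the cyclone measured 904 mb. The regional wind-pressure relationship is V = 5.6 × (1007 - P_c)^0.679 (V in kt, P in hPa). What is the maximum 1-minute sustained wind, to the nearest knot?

130 kt

ΔP = 1007 − 904 = 103 mb.
103^0.679 ≈ 23.266.
V ≈ 5.6 × 23.266 ≈ 130.3 kt.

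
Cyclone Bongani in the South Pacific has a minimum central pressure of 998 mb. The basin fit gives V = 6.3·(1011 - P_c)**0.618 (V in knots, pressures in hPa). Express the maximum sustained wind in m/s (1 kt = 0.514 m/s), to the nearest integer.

16 m/s

ΔP = 1011 − 998 = 13 mb.
V ≈ 6.3 × 13^0.618 = 6.3 × 4.880 ≈ 30.744 kt.
30.744 × 0.514 ≈ 15.80 m/s → 16 m/s.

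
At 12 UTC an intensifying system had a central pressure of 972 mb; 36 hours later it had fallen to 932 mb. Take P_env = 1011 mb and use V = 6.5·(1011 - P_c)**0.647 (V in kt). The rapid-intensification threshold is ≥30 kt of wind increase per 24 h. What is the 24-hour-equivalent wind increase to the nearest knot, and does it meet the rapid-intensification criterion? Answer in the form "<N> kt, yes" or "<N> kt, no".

27 kt, no

V₁: ΔP = 39, V ≈ 6.5 × 39^0.647 ≈ 69.56 kt.
V₂: ΔP = 79, V ≈ 6.5 × 79^0.647 ≈ 109.82 kt.
ΔV over 36 h = 40.26 kt → 24 h equivalent = 40.26 × 24/36 ≈ 26.84 kt.
27 kt < 30 kt ⇒ not rapid intensification.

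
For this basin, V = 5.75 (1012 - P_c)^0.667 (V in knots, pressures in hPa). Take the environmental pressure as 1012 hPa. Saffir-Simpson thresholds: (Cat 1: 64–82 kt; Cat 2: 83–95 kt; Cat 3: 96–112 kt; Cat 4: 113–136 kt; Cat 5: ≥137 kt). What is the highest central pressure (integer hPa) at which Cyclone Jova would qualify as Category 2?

957 hPa

Category 2 begins at V = 83 kt.
Required ΔP = (83/5.75)^(1/0.667) = 14.435^1.499 ≈ 54.73 hPa.
P_c ≤ 1012 − 54.73 = 957.27, so the highest integer P_c is 957 hPa.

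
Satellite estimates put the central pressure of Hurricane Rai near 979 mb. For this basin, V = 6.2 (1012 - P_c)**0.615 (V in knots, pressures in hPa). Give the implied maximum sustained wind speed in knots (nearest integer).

ΔP = 1012 − 979 = 33 mb.
33^0.615 ≈ 8.588.
V ≈ 6.2 × 8.588 ≈ 53.2 kt.

53 kt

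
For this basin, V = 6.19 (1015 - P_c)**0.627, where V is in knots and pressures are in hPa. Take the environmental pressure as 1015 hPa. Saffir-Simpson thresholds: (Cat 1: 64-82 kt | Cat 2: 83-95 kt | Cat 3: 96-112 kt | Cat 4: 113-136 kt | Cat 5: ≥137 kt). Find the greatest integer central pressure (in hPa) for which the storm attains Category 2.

952 hPa

Category 2 begins at V = 83 kt.
Required ΔP = (83/6.19)^(1/0.627) = 13.409^1.595 ≈ 62.82 hPa.
P_c ≤ 1015 − 62.82 = 952.18, so the highest integer P_c is 952 hPa.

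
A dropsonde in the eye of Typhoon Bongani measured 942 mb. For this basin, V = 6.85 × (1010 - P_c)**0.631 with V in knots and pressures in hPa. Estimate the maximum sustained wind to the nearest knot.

ΔP = 1010 − 942 = 68 mb.
68^0.631 ≈ 14.332.
V ≈ 6.85 × 14.332 ≈ 98.2 kt.

98 kt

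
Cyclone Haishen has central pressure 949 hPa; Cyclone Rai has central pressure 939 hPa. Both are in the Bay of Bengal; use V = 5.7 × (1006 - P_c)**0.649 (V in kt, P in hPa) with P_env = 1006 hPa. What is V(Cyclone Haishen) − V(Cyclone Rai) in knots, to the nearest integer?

Cyclone Haishen: ΔP = 57; V ≈ 5.7 × 57^0.649 ≈ 78.60 kt.
Cyclone Rai: ΔP = 67; V ≈ 5.7 × 67^0.649 ≈ 87.30 kt.
Difference ≈ 78.60 − 87.30 = -8.70 → -9 kt.

-9 kt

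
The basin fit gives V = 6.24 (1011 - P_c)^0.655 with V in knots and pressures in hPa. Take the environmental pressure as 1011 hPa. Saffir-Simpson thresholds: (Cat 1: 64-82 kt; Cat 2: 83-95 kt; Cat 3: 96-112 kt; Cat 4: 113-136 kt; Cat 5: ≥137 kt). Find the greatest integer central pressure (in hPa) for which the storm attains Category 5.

899 hPa

Category 5 begins at V = 137 kt.
Required ΔP = (137/6.24)^(1/0.655) = 21.955^1.527 ≈ 111.72 hPa.
P_c ≤ 1011 − 111.72 = 899.28, so the highest integer P_c is 899 hPa.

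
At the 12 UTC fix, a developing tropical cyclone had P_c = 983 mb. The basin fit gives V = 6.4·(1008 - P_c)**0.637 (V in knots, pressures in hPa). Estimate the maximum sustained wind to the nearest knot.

50 kt

ΔP = 1008 − 983 = 25 mb.
25^0.637 ≈ 7.771.
V ≈ 6.4 × 7.771 ≈ 49.7 kt.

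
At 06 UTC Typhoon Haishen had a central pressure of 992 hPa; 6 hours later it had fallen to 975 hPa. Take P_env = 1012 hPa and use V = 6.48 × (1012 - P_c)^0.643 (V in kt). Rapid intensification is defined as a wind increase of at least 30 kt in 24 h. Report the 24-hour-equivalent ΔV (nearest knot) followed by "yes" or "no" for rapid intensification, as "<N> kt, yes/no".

86 kt, yes

V₁: ΔP = 20, V ≈ 6.48 × 20^0.643 ≈ 44.48 kt.
V₂: ΔP = 37, V ≈ 6.48 × 37^0.643 ≈ 66.06 kt.
ΔV over 6 h = 21.58 kt → 24 h equivalent = 21.58 × 24/6 ≈ 86.32 kt.
86 kt ≥ 30 kt ⇒ rapid intensification.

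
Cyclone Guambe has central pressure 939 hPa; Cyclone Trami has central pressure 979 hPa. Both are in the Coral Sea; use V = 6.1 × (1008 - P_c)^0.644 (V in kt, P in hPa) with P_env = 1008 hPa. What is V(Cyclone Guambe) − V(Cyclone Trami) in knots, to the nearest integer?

Cyclone Guambe: ΔP = 69; V ≈ 6.1 × 69^0.644 ≈ 93.23 kt.
Cyclone Trami: ΔP = 29; V ≈ 6.1 × 29^0.644 ≈ 53.35 kt.
Difference ≈ 93.23 − 53.35 = 39.88 → 40 kt.

40 kt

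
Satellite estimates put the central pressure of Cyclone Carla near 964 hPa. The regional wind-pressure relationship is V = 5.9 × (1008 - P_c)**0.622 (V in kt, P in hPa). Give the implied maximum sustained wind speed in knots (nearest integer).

ΔP = 1008 − 964 = 44 hPa.
44^0.622 ≈ 10.525.
V ≈ 5.9 × 10.525 ≈ 62.1 kt.

62 kt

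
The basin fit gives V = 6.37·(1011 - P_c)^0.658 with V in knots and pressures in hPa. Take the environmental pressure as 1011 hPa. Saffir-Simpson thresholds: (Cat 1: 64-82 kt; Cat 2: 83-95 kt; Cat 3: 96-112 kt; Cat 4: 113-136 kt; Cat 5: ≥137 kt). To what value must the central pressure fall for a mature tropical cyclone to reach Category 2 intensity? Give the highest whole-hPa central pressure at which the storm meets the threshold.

961 hPa

Category 2 begins at V = 83 kt.
Required ΔP = (83/6.37)^(1/0.658) = 13.030^1.520 ≈ 49.48 hPa.
P_c ≤ 1011 − 49.48 = 961.52, so the highest integer P_c is 961 hPa.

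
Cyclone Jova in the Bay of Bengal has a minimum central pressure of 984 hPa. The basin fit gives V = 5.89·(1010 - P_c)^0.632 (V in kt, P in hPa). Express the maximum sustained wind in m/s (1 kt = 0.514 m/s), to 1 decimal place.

ΔP = 1010 − 984 = 26 hPa.
V ≈ 5.89 × 26^0.632 = 5.89 × 7.839 ≈ 46.172 kt.
46.172 × 0.514 ≈ 23.73 m/s → 23.7 m/s.

23.7 m/s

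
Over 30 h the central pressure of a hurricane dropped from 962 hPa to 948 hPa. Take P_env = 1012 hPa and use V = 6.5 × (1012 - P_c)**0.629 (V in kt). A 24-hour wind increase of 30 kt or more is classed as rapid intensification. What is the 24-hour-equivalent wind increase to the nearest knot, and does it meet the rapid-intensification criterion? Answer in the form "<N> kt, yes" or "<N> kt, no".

V₁: ΔP = 50, V ≈ 6.5 × 50^0.629 ≈ 76.13 kt.
V₂: ΔP = 64, V ≈ 6.5 × 64^0.629 ≈ 88.92 kt.
ΔV over 30 h = 12.79 kt → 24 h equivalent = 12.79 × 24/30 ≈ 10.23 kt.
10 kt < 30 kt ⇒ not rapid intensification.

10 kt, no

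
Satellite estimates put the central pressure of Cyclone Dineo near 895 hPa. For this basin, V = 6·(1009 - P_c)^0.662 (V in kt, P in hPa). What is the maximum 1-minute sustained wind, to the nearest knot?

138 kt

ΔP = 1009 − 895 = 114 hPa.
114^0.662 ≈ 22.997.
V ≈ 6 × 22.997 ≈ 138.0 kt.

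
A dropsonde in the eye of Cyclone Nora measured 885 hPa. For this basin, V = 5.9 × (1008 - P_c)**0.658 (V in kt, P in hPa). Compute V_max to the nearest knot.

ΔP = 1008 − 885 = 123 hPa.
123^0.658 ≈ 23.722.
V ≈ 5.9 × 23.722 ≈ 140.0 kt.

140 kt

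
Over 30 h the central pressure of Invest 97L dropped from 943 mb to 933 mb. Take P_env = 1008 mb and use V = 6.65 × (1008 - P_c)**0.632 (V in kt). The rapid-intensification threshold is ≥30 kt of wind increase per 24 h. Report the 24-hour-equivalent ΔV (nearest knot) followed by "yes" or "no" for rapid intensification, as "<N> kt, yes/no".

V₁: ΔP = 65, V ≈ 6.65 × 65^0.632 ≈ 93.02 kt.
V₂: ΔP = 75, V ≈ 6.65 × 75^0.632 ≈ 101.83 kt.
ΔV over 30 h = 8.81 kt → 24 h equivalent = 8.81 × 24/30 ≈ 7.05 kt.
7 kt < 30 kt ⇒ not rapid intensification.

7 kt, no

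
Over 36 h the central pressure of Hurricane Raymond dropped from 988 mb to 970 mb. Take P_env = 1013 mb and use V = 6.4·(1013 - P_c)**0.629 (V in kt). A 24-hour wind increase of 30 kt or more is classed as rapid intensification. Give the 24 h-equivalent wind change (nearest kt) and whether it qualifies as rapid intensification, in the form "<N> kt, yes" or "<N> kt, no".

V₁: ΔP = 25, V ≈ 6.4 × 25^0.629 ≈ 48.47 kt.
V₂: ΔP = 43, V ≈ 6.4 × 43^0.629 ≈ 68.18 kt.
ΔV over 36 h = 19.71 kt → 24 h equivalent = 19.71 × 24/36 ≈ 13.14 kt.
13 kt < 30 kt ⇒ not rapid intensification.

13 kt, no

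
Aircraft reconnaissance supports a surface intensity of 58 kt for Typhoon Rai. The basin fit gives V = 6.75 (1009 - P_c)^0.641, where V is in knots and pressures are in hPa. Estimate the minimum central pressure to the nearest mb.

980 mb

ΔP = (V / 6.75)^(1/0.641) = (58/6.75)^1.560.
58/6.75 = 8.593; 8.593^1.560 ≈ 28.66 mb.
P_c = 1009 − 28.66 = 980.34 ≈ 980 mb.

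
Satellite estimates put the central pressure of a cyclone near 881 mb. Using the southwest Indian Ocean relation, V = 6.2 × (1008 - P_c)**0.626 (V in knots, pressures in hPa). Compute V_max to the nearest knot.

129 kt

ΔP = 1008 − 881 = 127 mb.
127^0.626 ≈ 20.748.
V ≈ 6.2 × 20.748 ≈ 128.6 kt.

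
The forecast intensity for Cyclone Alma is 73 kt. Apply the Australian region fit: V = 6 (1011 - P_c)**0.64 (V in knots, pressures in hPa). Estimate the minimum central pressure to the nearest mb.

ΔP = (V / 6)^(1/0.64) = (73/6)^1.562.
73/6 = 12.167; 12.167^1.562 ≈ 49.61 mb.
P_c = 1011 − 49.61 = 961.39 ≈ 961 mb.

961 mb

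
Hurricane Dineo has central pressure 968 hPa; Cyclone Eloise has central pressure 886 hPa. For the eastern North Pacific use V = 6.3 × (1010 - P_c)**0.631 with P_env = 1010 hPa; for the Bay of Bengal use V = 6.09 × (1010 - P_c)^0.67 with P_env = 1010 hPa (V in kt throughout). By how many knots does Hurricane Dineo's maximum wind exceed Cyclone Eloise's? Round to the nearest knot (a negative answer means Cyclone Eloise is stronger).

-87 kt

Hurricane Dineo: ΔP = 42; V ≈ 6.3 × 42^0.631 ≈ 66.62 kt.
Cyclone Eloise: ΔP = 124; V ≈ 6.09 × 124^0.67 ≈ 153.89 kt.
Difference ≈ 66.62 − 153.89 = -87.27 → -87 kt.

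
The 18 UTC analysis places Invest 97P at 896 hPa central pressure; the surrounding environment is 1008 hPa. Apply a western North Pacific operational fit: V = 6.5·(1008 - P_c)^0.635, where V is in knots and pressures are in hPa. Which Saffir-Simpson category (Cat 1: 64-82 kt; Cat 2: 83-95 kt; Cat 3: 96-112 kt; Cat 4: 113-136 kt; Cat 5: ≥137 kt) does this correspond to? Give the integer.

ΔP = 1008 − 896 = 112 hPa.
V ≈ 6.5 × 112^0.635 = 6.5 × 20.01 ≈ 130 kt.
130 kt falls in the Category 4 band.

4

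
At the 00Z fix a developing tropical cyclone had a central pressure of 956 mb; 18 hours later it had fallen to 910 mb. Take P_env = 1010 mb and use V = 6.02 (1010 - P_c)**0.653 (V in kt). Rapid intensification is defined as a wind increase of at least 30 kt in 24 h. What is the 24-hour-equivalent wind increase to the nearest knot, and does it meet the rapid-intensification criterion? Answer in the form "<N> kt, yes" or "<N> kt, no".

V₁: ΔP = 54, V ≈ 6.02 × 54^0.653 ≈ 81.44 kt.
V₂: ΔP = 100, V ≈ 6.02 × 100^0.653 ≈ 121.79 kt.
ΔV over 18 h = 40.35 kt → 24 h equivalent = 40.35 × 24/18 ≈ 53.80 kt.
54 kt ≥ 30 kt ⇒ rapid intensification.

54 kt, yes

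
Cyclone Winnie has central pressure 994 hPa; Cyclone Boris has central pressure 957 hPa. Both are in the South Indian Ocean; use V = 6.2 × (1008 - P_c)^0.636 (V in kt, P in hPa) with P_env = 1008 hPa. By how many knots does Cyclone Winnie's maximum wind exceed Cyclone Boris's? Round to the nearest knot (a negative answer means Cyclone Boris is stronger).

-42 kt

Cyclone Winnie: ΔP = 14; V ≈ 6.2 × 14^0.636 ≈ 33.21 kt.
Cyclone Boris: ΔP = 51; V ≈ 6.2 × 51^0.636 ≈ 75.58 kt.
Difference ≈ 33.21 − 75.58 = -42.37 → -42 kt.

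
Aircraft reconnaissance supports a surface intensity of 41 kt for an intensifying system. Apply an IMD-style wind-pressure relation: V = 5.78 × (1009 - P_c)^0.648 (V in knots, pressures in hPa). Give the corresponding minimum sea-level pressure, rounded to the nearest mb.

ΔP = (V / 5.78)^(1/0.648) = (41/5.78)^1.543.
41/5.78 = 7.093; 7.093^1.543 ≈ 20.56 mb.
P_c = 1009 − 20.56 = 988.44 ≈ 988 mb.

988 mb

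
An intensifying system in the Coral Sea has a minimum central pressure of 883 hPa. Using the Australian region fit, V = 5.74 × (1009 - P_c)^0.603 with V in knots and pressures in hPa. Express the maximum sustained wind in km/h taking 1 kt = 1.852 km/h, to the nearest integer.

ΔP = 1009 − 883 = 126 hPa.
V ≈ 5.74 × 126^0.603 = 5.74 × 18.472 ≈ 106.032 kt.
106.032 × 1.852 ≈ 196.37 km/h → 196 km/h.

196 km/h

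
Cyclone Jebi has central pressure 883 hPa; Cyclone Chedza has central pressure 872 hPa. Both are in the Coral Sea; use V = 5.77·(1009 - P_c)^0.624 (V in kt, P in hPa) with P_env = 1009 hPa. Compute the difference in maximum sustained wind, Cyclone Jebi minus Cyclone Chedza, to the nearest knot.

Cyclone Jebi: ΔP = 126; V ≈ 5.77 × 126^0.624 ≈ 117.98 kt.
Cyclone Chedza: ΔP = 137; V ≈ 5.77 × 137^0.624 ≈ 124.31 kt.
Difference ≈ 117.98 − 124.31 = -6.33 → -6 kt.

-6 kt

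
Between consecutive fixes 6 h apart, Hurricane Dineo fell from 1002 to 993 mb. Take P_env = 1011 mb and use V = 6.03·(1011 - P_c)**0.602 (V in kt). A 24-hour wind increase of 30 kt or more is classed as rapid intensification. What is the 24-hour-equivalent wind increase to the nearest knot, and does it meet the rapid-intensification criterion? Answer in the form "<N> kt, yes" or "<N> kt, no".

47 kt, yes

V₁: ΔP = 9, V ≈ 6.03 × 9^0.602 ≈ 22.63 kt.
V₂: ΔP = 18, V ≈ 6.03 × 18^0.602 ≈ 34.36 kt.
ΔV over 6 h = 11.73 kt → 24 h equivalent = 11.73 × 24/6 ≈ 46.92 kt.
47 kt ≥ 30 kt ⇒ rapid intensification.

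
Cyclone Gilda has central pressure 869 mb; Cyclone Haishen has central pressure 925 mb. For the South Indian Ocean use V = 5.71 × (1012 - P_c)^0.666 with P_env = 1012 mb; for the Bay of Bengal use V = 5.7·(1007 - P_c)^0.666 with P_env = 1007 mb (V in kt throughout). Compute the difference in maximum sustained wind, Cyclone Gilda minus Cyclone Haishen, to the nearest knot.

48 kt

Cyclone Gilda: ΔP = 143; V ≈ 5.71 × 143^0.666 ≈ 155.63 kt.
Cyclone Haishen: ΔP = 82; V ≈ 5.7 × 82^0.666 ≈ 107.27 kt.
Difference ≈ 155.63 − 107.27 = 48.36 → 48 kt.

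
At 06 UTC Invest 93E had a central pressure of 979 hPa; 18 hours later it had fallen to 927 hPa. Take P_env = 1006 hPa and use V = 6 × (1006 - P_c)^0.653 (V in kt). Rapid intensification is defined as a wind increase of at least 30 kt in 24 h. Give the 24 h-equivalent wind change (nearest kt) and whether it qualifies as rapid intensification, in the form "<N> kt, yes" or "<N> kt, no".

70 kt, yes

V₁: ΔP = 27, V ≈ 6 × 27^0.653 ≈ 51.62 kt.
V₂: ΔP = 79, V ≈ 6 × 79^0.653 ≈ 104.06 kt.
ΔV over 18 h = 52.44 kt → 24 h equivalent = 52.44 × 24/18 ≈ 69.92 kt.
70 kt ≥ 30 kt ⇒ rapid intensification.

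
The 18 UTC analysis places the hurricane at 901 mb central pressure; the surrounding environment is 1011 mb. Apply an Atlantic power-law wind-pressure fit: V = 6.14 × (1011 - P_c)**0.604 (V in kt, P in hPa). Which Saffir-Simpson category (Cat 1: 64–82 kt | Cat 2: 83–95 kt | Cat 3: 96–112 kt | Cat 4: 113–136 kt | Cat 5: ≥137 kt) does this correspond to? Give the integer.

3

ΔP = 1011 − 901 = 110 mb.
V ≈ 6.14 × 110^0.604 = 6.14 × 17.10 ≈ 105 kt.
105 kt falls in the Category 3 band.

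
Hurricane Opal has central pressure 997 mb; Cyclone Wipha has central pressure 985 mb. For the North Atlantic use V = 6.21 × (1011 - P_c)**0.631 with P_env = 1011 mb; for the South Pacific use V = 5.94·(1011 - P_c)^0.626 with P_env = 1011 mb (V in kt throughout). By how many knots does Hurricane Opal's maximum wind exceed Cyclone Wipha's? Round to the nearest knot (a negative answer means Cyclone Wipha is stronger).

Hurricane Opal: ΔP = 14; V ≈ 6.21 × 14^0.631 ≈ 32.83 kt.
Cyclone Wipha: ΔP = 26; V ≈ 5.94 × 26^0.626 ≈ 45.66 kt.
Difference ≈ 32.83 − 45.66 = -12.83 → -13 kt.

-13 kt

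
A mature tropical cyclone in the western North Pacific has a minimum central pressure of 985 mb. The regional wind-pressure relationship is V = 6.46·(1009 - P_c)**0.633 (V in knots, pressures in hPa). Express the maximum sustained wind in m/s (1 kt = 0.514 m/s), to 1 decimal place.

24.8 m/s

ΔP = 1009 − 985 = 24 mb.
V ≈ 6.46 × 24^0.633 = 6.46 × 7.476 ≈ 48.295 kt.
48.295 × 0.514 ≈ 24.82 m/s → 24.8 m/s.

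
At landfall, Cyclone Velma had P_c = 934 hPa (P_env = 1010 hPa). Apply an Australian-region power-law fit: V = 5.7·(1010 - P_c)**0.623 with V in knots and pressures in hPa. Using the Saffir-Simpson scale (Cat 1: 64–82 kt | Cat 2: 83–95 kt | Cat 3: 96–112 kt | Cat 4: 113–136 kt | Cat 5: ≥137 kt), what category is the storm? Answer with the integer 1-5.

2

ΔP = 1010 − 934 = 76 hPa.
V ≈ 5.7 × 76^0.623 = 5.7 × 14.85 ≈ 85 kt.
85 kt falls in the Category 2 band.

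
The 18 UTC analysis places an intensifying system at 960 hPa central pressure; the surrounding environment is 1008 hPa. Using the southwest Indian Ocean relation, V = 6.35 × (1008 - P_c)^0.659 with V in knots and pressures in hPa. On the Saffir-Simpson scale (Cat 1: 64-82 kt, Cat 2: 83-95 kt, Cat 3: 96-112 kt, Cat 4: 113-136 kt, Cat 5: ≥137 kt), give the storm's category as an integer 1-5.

1

ΔP = 1008 − 960 = 48 hPa.
V ≈ 6.35 × 48^0.659 = 6.35 × 12.82 ≈ 81 kt.
81 kt falls in the Category 1 band.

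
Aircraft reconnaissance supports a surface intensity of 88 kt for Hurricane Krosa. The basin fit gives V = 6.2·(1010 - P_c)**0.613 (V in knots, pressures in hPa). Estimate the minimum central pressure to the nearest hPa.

ΔP = (V / 6.2)^(1/0.613) = (88/6.2)^1.631.
88/6.2 = 14.194; 14.194^1.631 ≈ 75.76 hPa.
P_c = 1010 − 75.76 = 934.24 ≈ 934 hPa.

934 hPa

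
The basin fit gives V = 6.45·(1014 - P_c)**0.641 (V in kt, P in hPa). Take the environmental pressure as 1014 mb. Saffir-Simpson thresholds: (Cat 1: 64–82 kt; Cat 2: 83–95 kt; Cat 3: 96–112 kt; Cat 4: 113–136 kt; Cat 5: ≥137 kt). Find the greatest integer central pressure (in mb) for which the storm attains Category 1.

Category 1 begins at V = 64 kt.
Required ΔP = (64/6.45)^(1/0.641) = 9.922^1.560 ≈ 35.87 mb.
P_c ≤ 1014 − 35.87 = 978.13, so the highest integer P_c is 978 mb.

978 mb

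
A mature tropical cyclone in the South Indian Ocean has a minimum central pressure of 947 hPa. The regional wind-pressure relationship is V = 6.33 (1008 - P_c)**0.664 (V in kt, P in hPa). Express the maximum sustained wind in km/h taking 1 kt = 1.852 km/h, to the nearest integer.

ΔP = 1008 − 947 = 61 hPa.
V ≈ 6.33 × 61^0.664 = 6.33 × 15.327 ≈ 97.020 kt.
97.020 × 1.852 ≈ 179.68 km/h → 180 km/h.

180 km/h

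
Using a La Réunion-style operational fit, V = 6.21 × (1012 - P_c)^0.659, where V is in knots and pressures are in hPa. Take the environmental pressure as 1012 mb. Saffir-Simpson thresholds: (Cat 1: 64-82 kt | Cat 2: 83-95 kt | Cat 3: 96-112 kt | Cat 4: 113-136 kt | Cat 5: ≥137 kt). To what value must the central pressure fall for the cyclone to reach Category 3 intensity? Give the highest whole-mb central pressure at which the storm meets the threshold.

948 mb

Category 3 begins at V = 96 kt.
Required ΔP = (96/6.21)^(1/0.659) = 15.459^1.517 ≈ 63.76 mb.
P_c ≤ 1012 − 63.76 = 948.24, so the highest integer P_c is 948 mb.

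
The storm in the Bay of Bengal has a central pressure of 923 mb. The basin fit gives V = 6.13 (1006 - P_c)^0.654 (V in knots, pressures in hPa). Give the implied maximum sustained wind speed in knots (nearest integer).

ΔP = 1006 − 923 = 83 mb.
83^0.654 ≈ 17.992.
V ≈ 6.13 × 17.992 ≈ 110.3 kt.

110 kt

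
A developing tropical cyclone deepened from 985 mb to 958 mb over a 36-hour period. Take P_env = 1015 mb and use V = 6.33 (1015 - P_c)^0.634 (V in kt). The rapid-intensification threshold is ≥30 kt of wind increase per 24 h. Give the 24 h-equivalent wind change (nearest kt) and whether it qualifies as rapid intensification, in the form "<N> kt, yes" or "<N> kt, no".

V₁: ΔP = 30, V ≈ 6.33 × 30^0.634 ≈ 54.69 kt.
V₂: ΔP = 57, V ≈ 6.33 × 57^0.634 ≈ 82.15 kt.
ΔV over 36 h = 27.46 kt → 24 h equivalent = 27.46 × 24/36 ≈ 18.31 kt.
18 kt < 30 kt ⇒ not rapid intensification.

18 kt, no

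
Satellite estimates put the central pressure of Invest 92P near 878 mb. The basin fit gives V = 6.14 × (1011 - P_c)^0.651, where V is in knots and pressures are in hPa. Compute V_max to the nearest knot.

148 kt

ΔP = 1011 − 878 = 133 mb.
133^0.651 ≈ 24.134.
V ≈ 6.14 × 24.134 ≈ 148.2 kt.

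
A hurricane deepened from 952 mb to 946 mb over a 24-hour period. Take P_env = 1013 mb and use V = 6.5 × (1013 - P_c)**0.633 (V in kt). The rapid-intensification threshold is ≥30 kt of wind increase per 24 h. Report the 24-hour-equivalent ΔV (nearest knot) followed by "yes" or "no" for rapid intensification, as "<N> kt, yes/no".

V₁: ΔP = 61, V ≈ 6.5 × 61^0.633 ≈ 87.71 kt.
V₂: ΔP = 67, V ≈ 6.5 × 67^0.633 ≈ 93.07 kt.
ΔV over 24 h = 5.36 kt → 24 h equivalent = 5.36 × 24/24 ≈ 5.36 kt.
5 kt < 30 kt ⇒ not rapid intensification.

5 kt, no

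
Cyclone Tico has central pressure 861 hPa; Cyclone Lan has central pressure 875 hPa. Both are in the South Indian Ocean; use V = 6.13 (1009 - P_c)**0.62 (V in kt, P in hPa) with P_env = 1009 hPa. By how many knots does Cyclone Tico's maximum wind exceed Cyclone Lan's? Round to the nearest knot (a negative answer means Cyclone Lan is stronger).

8 kt

Cyclone Tico: ΔP = 148; V ≈ 6.13 × 148^0.62 ≈ 135.84 kt.
Cyclone Lan: ΔP = 134; V ≈ 6.13 × 134^0.62 ≈ 127.72 kt.
Difference ≈ 135.84 − 127.72 = 8.12 → 8 kt.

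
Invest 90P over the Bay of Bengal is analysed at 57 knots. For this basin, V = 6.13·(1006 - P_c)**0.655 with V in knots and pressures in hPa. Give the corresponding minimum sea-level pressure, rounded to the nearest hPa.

ΔP = (V / 6.13)^(1/0.655) = (57/6.13)^1.527.
57/6.13 = 9.299; 9.299^1.527 ≈ 30.10 hPa.
P_c = 1006 − 30.10 = 975.90 ≈ 976 hPa.

976 hPa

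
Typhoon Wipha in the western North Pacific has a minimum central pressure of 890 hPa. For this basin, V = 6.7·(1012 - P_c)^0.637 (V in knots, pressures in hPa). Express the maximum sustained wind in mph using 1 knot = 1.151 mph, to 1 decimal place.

ΔP = 1012 − 890 = 122 hPa.
V ≈ 6.7 × 122^0.637 = 6.7 × 21.331 ≈ 142.918 kt.
142.918 × 1.151 ≈ 164.50 mph → 164.5 mph.

164.5 mph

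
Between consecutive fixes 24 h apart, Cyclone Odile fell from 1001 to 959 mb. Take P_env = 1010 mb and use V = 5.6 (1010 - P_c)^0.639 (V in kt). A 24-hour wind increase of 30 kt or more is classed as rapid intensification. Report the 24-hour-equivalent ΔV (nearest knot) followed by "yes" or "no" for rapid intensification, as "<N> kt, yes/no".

V₁: ΔP = 9, V ≈ 5.6 × 9^0.639 ≈ 22.80 kt.
V₂: ΔP = 51, V ≈ 5.6 × 51^0.639 ≈ 69.08 kt.
ΔV over 24 h = 46.28 kt → 24 h equivalent = 46.28 × 24/24 ≈ 46.28 kt.
46 kt ≥ 30 kt ⇒ rapid intensification.

46 kt, yes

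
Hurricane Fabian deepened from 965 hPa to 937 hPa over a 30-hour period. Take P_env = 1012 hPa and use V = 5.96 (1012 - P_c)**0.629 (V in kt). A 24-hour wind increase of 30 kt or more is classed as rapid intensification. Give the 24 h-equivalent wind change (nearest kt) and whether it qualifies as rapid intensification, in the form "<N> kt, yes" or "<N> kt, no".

V₁: ΔP = 47, V ≈ 5.96 × 47^0.629 ≈ 67.14 kt.
V₂: ΔP = 75, V ≈ 5.96 × 75^0.629 ≈ 90.09 kt.
ΔV over 30 h = 22.95 kt → 24 h equivalent = 22.95 × 24/30 ≈ 18.36 kt.
18 kt < 30 kt ⇒ not rapid intensification.

18 kt, no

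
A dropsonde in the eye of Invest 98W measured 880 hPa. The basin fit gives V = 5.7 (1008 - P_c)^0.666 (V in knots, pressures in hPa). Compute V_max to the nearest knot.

144 kt

ΔP = 1008 − 880 = 128 hPa.
128^0.666 ≈ 25.316.
V ≈ 5.7 × 25.316 ≈ 144.3 kt.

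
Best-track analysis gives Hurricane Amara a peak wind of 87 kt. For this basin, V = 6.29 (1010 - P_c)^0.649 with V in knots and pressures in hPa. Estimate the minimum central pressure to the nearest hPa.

ΔP = (V / 6.29)^(1/0.649) = (87/6.29)^1.541.
87/6.29 = 13.831; 13.831^1.541 ≈ 57.26 hPa.
P_c = 1010 − 57.26 = 952.74 ≈ 953 hPa.

953 hPa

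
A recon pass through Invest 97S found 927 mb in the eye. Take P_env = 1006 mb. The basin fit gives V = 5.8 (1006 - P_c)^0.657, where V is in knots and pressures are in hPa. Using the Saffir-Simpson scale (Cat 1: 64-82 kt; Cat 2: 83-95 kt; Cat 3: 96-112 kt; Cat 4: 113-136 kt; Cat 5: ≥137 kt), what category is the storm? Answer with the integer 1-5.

3

ΔP = 1006 − 927 = 79 mb.
V ≈ 5.8 × 79^0.657 = 5.8 × 17.65 ≈ 102 kt.
102 kt falls in the Category 3 band.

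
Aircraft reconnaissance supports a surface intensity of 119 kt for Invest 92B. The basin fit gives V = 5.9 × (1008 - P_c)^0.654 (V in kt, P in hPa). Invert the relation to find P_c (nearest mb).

ΔP = (V / 5.9)^(1/0.654) = (119/5.9)^1.529.
119/5.9 = 20.169; 20.169^1.529 ≈ 98.84 mb.
P_c = 1008 − 98.84 = 909.16 ≈ 909 mb.

909 mb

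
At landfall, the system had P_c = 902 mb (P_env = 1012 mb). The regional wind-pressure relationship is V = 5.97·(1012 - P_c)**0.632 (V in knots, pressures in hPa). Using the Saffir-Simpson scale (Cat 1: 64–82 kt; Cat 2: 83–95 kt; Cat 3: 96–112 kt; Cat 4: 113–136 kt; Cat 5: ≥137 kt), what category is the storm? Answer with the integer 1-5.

ΔP = 1012 − 902 = 110 mb.
V ≈ 5.97 × 110^0.632 = 5.97 × 19.51 ≈ 116 kt.
116 kt falls in the Category 4 band.

4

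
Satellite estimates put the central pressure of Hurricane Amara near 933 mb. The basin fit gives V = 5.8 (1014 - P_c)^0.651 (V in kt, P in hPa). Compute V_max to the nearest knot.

ΔP = 1014 − 933 = 81 mb.
81^0.651 ≈ 17.475.
V ≈ 5.8 × 17.475 ≈ 101.4 kt.

101 kt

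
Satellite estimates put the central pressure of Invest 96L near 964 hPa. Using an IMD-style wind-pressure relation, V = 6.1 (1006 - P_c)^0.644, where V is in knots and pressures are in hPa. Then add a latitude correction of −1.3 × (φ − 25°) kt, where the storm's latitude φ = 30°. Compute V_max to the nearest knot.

61 kt

ΔP = 1006 − 964 = 42 hPa.
42^0.644 ≈ 11.101.
V ≈ 6.1 × 11.101 ≈ 67.7 kt.
Latitude correction: −1.3 × (30 − 25) = -6.5 kt.
Corrected V ≈ 61.2 kt → 61 kt.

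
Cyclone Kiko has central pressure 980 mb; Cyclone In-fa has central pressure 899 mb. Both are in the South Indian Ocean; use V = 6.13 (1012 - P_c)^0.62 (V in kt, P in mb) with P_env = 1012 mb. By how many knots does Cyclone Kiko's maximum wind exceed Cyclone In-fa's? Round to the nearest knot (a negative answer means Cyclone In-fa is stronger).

-62 kt

Cyclone Kiko: ΔP = 32; V ≈ 6.13 × 32^0.62 ≈ 52.56 kt.
Cyclone In-fa: ΔP = 113; V ≈ 6.13 × 113^0.62 ≈ 114.91 kt.
Difference ≈ 52.56 − 114.91 = -62.35 → -62 kt.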